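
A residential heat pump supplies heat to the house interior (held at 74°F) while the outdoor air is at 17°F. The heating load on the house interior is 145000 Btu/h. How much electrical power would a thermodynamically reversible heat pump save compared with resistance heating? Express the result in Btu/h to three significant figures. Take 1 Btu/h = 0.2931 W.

In absolute terms T_C = 264.82 K and T_H = 296.48 K, so ΔT = 31.67 K.
COP_Carnot = T_H/ΔT = 296.48/31.67 = 9.363.
Resistance heating needs Ẇ_res = Q̇_H = 145000 Btu/h; the reversible heat pump needs only Ẇ_hp = Q̇_H/COP = 15490 Btu/h.
Saving = 145000 − 15490 = 129500 Btu/h.

130000 Btu/h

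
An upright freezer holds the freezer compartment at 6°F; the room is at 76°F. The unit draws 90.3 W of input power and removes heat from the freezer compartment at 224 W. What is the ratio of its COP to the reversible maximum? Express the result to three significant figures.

0.373

COP_actual = Q̇_C/Ẇ = 224.0/90.30 = 2.481.
In absolute terms T_C = 258.71 K and T_H = 297.59 K, so ΔT = 38.89 K.
COP_Carnot = T_C/ΔT = 258.71/38.89 = 6.652.
η_II = COP_actual/COP_Carnot = 2.481/6.652 = 0.3729.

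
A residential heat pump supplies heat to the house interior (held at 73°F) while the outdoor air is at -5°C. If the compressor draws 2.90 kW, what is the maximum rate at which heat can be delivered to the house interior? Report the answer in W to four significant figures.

30890 W

In absolute terms T_C = 268.15 K and T_H = 295.93 K, so ΔT = 27.78 K.
COP_Carnot = T_H/ΔT = 295.93/27.78 = 10.65.
Q̇_max = COP_Carnot × Ẇ = 10.65 × 2.900 kW = 30.89 kW = 30890 W.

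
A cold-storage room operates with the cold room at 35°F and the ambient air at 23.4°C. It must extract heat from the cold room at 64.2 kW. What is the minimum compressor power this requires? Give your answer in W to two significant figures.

In absolute terms T_C = 274.82 K and T_H = 296.55 K, so ΔT = 21.73 K.
COP_Carnot = T_C/ΔT = 274.82/21.73 = 12.64.
Ẇ_min = Q̇/COP_Carnot = 64.20/12.64 = 5.077 kW = 5077 W.

5100 W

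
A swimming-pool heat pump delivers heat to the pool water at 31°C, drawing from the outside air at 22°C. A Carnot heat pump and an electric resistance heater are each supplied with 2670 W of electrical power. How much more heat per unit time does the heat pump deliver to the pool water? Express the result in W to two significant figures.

88000 W

In absolute terms T_C = 295.15 K and T_H = 304.15 K, so ΔT = 9.000 K.
COP_Carnot = T_H/ΔT = 304.15/9.000 = 33.79.
The heat pump delivers Q̇_H = COP × Ẇ = 90230 W; the resistance heater delivers Ẇ = 2670 W.
Extra = (COP − 1)·Ẇ = 87560 W.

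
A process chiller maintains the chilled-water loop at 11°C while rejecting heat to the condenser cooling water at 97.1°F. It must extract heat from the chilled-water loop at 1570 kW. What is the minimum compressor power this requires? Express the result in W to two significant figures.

140000 W

In absolute terms T_C = 284.15 K and T_H = 309.32 K, so ΔT = 25.17 K.
COP_Carnot = T_C/ΔT = 284.15/25.17 = 11.29.
Ẇ_min = Q̇/COP_Carnot = 1570/11.29 = 139.1 kW = 139100 W.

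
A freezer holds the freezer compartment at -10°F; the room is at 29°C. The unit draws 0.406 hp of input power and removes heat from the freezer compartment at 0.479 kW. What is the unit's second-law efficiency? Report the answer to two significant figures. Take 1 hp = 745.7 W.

0.33

Converting, Q̇_C = 0.4790 kW = 0.6423 hp, so COP_actual = Q̇_C/Ẇ = 0.6423/0.4060 = 1.582.
In absolute terms T_C = 249.82 K and T_H = 302.15 K, so ΔT = 52.33 K.
COP_Carnot = T_C/ΔT = 249.82/52.33 = 4.774.
η_II = COP_actual/COP_Carnot = 1.582/4.774 = 0.3314.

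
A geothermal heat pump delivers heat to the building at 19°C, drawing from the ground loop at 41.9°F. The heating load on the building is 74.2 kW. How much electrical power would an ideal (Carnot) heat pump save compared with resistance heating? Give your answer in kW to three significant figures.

70.8 kW

In absolute terms T_C = 278.65 K and T_H = 292.15 K, so ΔT = 13.50 K.
COP_Carnot = T_H/ΔT = 292.15/13.50 = 21.64.
Resistance heating needs Ẇ_res = Q̇_H = 74.20 kW; the reversible heat pump needs only Ẇ_hp = Q̇_H/COP = 3.429 kW.
Saving = 74.20 − 3.429 = 70.77 kW.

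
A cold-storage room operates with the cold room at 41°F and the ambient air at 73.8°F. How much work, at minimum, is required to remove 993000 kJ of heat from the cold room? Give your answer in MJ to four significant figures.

65.05 MJ

In absolute terms T_C = 278.15 K and T_H = 296.37 K, so ΔT = 18.22 K.
The reversible limit is COP_R = T_C/ΔT = 15.26, so W_min = Q_C/COP = Q_C·ΔT/T_C.
W_min = 993000 × 18.22/278.15 = 65050 kJ = 65.05 MJ.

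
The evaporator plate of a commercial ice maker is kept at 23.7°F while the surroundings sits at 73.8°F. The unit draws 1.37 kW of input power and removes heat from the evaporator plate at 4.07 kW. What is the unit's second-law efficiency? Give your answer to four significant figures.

COP_actual = Q̇_C/Ẇ = 4.070/1.370 = 2.971.
In absolute terms T_C = 268.54 K and T_H = 296.37 K, so ΔT = 27.83 K.
COP_Carnot = T_C/ΔT = 268.54/27.83 = 9.648.
η_II = COP_actual/COP_Carnot = 2.971/9.648 = 0.3079.

0.3079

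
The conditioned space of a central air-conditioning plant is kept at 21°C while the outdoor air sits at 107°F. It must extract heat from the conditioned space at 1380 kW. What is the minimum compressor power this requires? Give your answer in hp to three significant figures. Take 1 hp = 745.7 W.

In absolute terms T_C = 294.15 K and T_H = 314.82 K, so ΔT = 20.67 K.
COP_Carnot = T_C/ΔT = 294.15/20.67 = 14.23.
Ẇ_min = Q̇/COP_Carnot = 1380/14.23 = 96.96 kW = 130.0 hp.

130 hp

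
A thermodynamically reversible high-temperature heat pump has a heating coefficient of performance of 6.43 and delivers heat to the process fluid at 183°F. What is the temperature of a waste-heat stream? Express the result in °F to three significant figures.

83.1 °F

COP_HP = T_H/(T_H − T_C) gives T_H − T_C = T_H/COP.
With T_H = 357.04 K, T_C = 357.04 × (1 − 1/6.43) = 301.51 K.
Converting, 301.51 K = 83.05°F.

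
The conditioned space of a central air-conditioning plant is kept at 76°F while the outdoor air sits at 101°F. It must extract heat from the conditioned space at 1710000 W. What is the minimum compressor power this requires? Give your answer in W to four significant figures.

In absolute terms T_C = 297.59 K and T_H = 311.48 K, so ΔT = 13.89 K.
COP_Carnot = T_C/ΔT = 297.59/13.89 = 21.43.
Ẇ_min = Q̇/COP_Carnot = 1710000/21.43 = 79810 W.

79810 W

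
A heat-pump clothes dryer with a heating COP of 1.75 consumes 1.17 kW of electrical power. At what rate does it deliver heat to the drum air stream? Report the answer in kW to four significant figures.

2.048 kW

Q̇_H = COP_HP × Ẇ = 1.75 × 1.170 = 2.048 kW.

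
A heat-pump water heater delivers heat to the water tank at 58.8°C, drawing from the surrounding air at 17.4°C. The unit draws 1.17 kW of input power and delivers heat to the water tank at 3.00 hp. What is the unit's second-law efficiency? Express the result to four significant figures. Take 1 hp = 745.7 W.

0.2385

Converting, Q̇_H = 3.000 hp = 2.237 kW, so COP_actual = Q̇_H/Ẇ = 2.237/1.170 = 1.912.
In absolute terms T_C = 290.55 K and T_H = 331.95 K, so ΔT = 41.40 K.
COP_Carnot = T_H/ΔT = 331.95/41.40 = 8.018.
η_II = COP_actual/COP_Carnot = 1.912/8.018 = 0.2385.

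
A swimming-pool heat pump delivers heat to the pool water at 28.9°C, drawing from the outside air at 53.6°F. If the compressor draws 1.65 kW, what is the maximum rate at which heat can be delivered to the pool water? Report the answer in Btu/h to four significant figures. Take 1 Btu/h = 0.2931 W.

In absolute terms T_C = 285.15 K and T_H = 302.05 K, so ΔT = 16.90 K.
COP_Carnot = T_H/ΔT = 302.05/16.90 = 17.87.
Q̇_max = COP_Carnot × Ẇ = 17.87 × 1.650 kW = 29.49 kW = 100600 Btu/h.

100600 Btu/h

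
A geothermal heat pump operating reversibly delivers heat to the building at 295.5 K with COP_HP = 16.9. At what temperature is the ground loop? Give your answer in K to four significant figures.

278.0 K

COP_HP = T_H/(T_H − T_C) gives T_H − T_C = T_H/COP.
With T_H = 295.50 K, T_C = 295.50 × (1 − 1/16.9) = 278.01 K.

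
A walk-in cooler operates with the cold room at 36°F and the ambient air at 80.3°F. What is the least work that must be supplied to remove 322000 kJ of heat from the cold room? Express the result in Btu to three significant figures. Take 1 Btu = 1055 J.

In absolute terms T_C = 275.37 K and T_H = 299.98 K, so ΔT = 24.61 K.
The reversible limit is COP_R = T_C/ΔT = 11.19, so W_min = Q_C/COP = Q_C·ΔT/T_C.
W_min = 322000 × 24.61/275.37 = 28780 kJ = 27280 Btu.

27300 Btu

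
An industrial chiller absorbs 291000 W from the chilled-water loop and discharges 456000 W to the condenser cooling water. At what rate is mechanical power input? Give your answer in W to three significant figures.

165000 W

For a cyclic device the first law requires Q̇_H = Q̇_C + Ẇ.
Ẇ = Q̇_H − Q̇_C = 165000 W.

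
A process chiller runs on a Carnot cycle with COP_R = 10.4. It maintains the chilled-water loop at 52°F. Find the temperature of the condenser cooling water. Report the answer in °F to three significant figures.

101 °F

COP_R = T_C/(T_H − T_C) gives T_H − T_C = T_C/COP.
With T_C = 284.26 K, T_H = 284.26 × (1 + 1/10.4) = 311.59 K.
Converting, 311.59 K = 101.20°F.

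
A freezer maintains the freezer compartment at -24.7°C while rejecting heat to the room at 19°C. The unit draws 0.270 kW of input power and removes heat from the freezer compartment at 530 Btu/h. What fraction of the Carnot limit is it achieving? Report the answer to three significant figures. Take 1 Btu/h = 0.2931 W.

Converting, Q̇_C = 530.0 Btu/h = 0.1553 kW, so COP_actual = Q̇_C/Ẇ = 0.1553/0.2700 = 0.5753.
In absolute terms T_C = 248.45 K and T_H = 292.15 K, so ΔT = 43.70 K.
COP_Carnot = T_C/ΔT = 248.45/43.70 = 5.685.
η_II = COP_actual/COP_Carnot = 0.5753/5.685 = 0.1012.

0.101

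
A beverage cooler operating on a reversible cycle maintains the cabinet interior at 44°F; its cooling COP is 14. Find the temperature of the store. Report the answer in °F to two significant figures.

80 °F

COP_R = T_C/(T_H − T_C) gives T_H − T_C = T_C/COP.
With T_C = 279.82 K, T_H = 279.82 × (1 + 1/14) = 299.80 K.
Converting, 299.80 K = 79.98°F.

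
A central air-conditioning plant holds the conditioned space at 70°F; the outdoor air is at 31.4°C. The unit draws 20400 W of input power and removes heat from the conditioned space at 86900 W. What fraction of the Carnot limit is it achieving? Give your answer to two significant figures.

0.15

COP_actual = Q̇_C/Ẇ = 86900/20400 = 4.260.
In absolute terms T_C = 294.26 K and T_H = 304.55 K, so ΔT = 10.29 K.
COP_Carnot = T_C/ΔT = 294.26/10.29 = 28.60.
η_II = COP_actual/COP_Carnot = 4.260/28.60 = 0.1489.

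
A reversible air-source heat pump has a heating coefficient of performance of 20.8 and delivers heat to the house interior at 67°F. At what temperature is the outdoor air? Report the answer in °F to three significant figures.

COP_HP = T_H/(T_H − T_C) gives T_H − T_C = T_H/COP.
With T_H = 292.59 K, T_C = 292.59 × (1 − 1/20.8) = 278.53 K.
Converting, 278.53 K = 41.68°F.

41.7 °F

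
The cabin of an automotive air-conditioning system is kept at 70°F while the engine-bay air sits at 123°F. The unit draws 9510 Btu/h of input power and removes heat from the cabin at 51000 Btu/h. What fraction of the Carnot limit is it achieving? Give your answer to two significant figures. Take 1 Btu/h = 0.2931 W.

COP_actual = Q̇_C/Ẇ = 51000/9510 = 5.363.
In absolute terms T_C = 294.26 K and T_H = 323.71 K, so ΔT = 29.44 K.
COP_Carnot = T_C/ΔT = 294.26/29.44 = 9.994.
η_II = COP_actual/COP_Carnot = 5.363/9.994 = 0.5366.

0.54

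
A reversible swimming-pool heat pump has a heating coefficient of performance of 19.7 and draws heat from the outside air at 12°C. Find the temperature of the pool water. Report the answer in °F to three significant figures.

COP_HP = T_H/(T_H − T_C) rearranges to T_H = COP·T_C/(COP − 1).
With T_C = 285.15 K, T_H = 19.7 × 285.15/18.70 = 300.40 K.
Converting, 300.40 K = 81.05°F.

81.0 °F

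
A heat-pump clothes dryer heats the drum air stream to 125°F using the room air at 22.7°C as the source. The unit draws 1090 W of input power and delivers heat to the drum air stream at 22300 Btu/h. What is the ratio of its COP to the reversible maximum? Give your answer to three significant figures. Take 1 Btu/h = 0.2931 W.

Converting, Q̇_H = 22300 Btu/h = 6536 W, so COP_actual = Q̇_H/Ẇ = 6536/1090 = 5.996.
In absolute terms T_C = 295.85 K and T_H = 324.82 K, so ΔT = 28.97 K.
COP_Carnot = T_H/ΔT = 324.82/28.97 = 11.21.
η_II = COP_actual/COP_Carnot = 5.996/11.21 = 0.5348.

0.535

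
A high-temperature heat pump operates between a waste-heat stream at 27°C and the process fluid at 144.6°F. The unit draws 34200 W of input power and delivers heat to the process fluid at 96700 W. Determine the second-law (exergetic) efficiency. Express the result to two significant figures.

COP_actual = Q̇_H/Ẇ = 96700/34200 = 2.827.
In absolute terms T_C = 300.15 K and T_H = 335.71 K, so ΔT = 35.56 K.
COP_Carnot = T_H/ΔT = 335.71/35.56 = 9.442.
η_II = COP_actual/COP_Carnot = 2.827/9.442 = 0.2995.

0.30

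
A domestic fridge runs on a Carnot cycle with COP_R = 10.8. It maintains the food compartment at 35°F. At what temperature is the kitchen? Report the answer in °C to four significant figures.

COP_R = T_C/(T_H − T_C) gives T_H − T_C = T_C/COP.
With T_C = 274.82 K, T_H = 274.82 × (1 + 1/10.8) = 300.26 K.
Converting, 300.26 K = 27.11°C.

27.11 °C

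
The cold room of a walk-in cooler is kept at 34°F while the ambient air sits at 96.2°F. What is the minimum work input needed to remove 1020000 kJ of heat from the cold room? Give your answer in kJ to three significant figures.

In absolute terms T_C = 274.26 K and T_H = 308.82 K, so ΔT = 34.56 K.
The reversible limit is COP_R = T_C/ΔT = 7.937, so W_min = Q_C/COP = Q_C·ΔT/T_C.
W_min = 1020000 × 34.56/274.26 = 128500 kJ.

129000 kJ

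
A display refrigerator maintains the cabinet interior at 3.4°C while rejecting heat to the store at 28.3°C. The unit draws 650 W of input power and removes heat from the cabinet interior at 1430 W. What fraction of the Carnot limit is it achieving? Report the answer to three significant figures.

0.198

COP_actual = Q̇_C/Ẇ = 1430/650.0 = 2.200.
In absolute terms T_C = 276.55 K and T_H = 301.45 K, so ΔT = 24.90 K.
COP_Carnot = T_C/ΔT = 276.55/24.90 = 11.11.
η_II = COP_actual/COP_Carnot = 2.200/11.11 = 0.1981.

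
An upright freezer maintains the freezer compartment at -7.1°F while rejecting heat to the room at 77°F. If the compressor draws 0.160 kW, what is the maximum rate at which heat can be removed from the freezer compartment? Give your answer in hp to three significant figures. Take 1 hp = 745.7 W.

1.15 hp

In absolute terms T_C = 251.43 K and T_H = 298.15 K, so ΔT = 46.72 K.
COP_Carnot = T_C/ΔT = 251.43/46.72 = 5.381.
Q̇_max = COP_Carnot × Ẇ = 5.381 × 0.1600 kW = 0.8610 kW = 1.155 hp.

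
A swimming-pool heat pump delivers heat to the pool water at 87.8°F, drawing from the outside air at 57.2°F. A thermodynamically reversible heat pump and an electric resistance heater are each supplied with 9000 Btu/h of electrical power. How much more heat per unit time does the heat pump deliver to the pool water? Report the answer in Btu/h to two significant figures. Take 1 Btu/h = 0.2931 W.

150000 Btu/h

In absolute terms T_C = 287.15 K and T_H = 304.15 K, so ΔT = 17.00 K.
COP_Carnot = T_H/ΔT = 304.15/17.00 = 17.89.
The heat pump delivers Q̇_H = COP × Ẇ = 161000 Btu/h; the resistance heater delivers Ẇ = 9000 Btu/h.
Extra = (COP − 1)·Ẇ = 152000 Btu/h.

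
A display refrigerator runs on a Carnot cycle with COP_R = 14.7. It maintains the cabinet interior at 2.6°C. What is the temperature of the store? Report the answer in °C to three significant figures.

21.4 °C

COP_R = T_C/(T_H − T_C) gives T_H − T_C = T_C/COP.
With T_C = 275.75 K, T_H = 275.75 × (1 + 1/14.7) = 294.51 K.
Converting, 294.51 K = 21.36°C.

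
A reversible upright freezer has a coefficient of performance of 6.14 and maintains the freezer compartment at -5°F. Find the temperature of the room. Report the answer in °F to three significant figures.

69.1 °F

COP_R = T_C/(T_H − T_C) gives T_H − T_C = T_C/COP.
With T_C = 252.59 K, T_H = 252.59 × (1 + 1/6.14) = 293.73 K.
Converting, 293.73 K = 69.05°F.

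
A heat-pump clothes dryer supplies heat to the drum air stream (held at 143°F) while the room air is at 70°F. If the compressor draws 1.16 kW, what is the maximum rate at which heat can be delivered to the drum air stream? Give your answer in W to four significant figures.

In absolute terms T_C = 294.26 K and T_H = 334.82 K, so ΔT = 40.56 K.
COP_Carnot = T_H/ΔT = 334.82/40.56 = 8.256.
Q̇_max = COP_Carnot × Ẇ = 8.256 × 1.160 kW = 9.577 kW = 9577 W.

9577 W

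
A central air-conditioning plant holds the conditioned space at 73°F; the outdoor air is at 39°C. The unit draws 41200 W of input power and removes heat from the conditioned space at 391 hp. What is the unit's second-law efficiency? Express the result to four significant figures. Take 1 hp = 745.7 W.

Converting, Q̇_C = 391.0 hp = 291600 W, so COP_actual = Q̇_C/Ẇ = 291600/41200 = 7.077.
In absolute terms T_C = 295.93 K and T_H = 312.15 K, so ΔT = 16.22 K.
COP_Carnot = T_C/ΔT = 295.93/16.22 = 18.24.
η_II = COP_actual/COP_Carnot = 7.077/18.24 = 0.3879.

0.3879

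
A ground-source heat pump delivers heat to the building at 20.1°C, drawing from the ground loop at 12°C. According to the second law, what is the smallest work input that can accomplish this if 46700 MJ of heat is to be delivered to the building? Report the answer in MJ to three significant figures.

1290 MJ

In absolute terms T_C = 285.15 K and T_H = 293.25 K, so ΔT = 8.100 K.
The reversible limit is COP_HP = T_H/ΔT = 36.20, so W_min = Q_H/COP = Q_H·ΔT/T_H.
W_min = 46700 × 8.100/293.25 = 1290 MJ.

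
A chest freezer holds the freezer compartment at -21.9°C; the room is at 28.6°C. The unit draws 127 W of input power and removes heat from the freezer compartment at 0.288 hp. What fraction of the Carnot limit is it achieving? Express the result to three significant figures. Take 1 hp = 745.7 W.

Converting, Q̇_C = 0.2880 hp = 214.8 W, so COP_actual = Q̇_C/Ẇ = 214.8/127.0 = 1.691.
In absolute terms T_C = 251.25 K and T_H = 301.75 K, so ΔT = 50.50 K.
COP_Carnot = T_C/ΔT = 251.25/50.50 = 4.975.
η_II = COP_actual/COP_Carnot = 1.691/4.975 = 0.3399.

0.340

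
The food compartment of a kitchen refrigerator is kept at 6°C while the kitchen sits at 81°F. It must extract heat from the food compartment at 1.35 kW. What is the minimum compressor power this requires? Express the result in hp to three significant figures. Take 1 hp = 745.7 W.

In absolute terms T_C = 279.15 K and T_H = 300.37 K, so ΔT = 21.22 K.
COP_Carnot = T_C/ΔT = 279.15/21.22 = 13.15.
Ẇ_min = Q̇/COP_Carnot = 1.350/13.15 = 0.1026 kW = 0.1376 hp.

0.138 hp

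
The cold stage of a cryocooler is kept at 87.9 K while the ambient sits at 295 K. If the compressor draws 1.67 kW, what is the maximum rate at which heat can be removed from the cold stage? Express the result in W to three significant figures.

The reservoir spacing is ΔT = 295 − 87.9 = 207.1 K.
COP_Carnot = T_C/ΔT = 87.90/207.1 = 0.4244.
Q̇_max = COP_Carnot × Ẇ = 0.4244 × 1.670 kW = 0.7088 kW = 708.8 W.

709 W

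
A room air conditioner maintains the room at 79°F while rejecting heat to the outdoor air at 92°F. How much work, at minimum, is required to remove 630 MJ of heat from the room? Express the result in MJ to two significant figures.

In absolute terms T_C = 299.26 K and T_H = 306.48 K, so ΔT = 7.222 K.
The reversible limit is COP_R = T_C/ΔT = 41.44, so W_min = Q_C/COP = Q_C·ΔT/T_C.
W_min = 630.0 × 7.222/299.26 = 15.20 MJ.

15 MJ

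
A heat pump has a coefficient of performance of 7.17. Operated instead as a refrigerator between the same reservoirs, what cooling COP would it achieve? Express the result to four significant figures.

Since Q_H = Q_C + W for any cycle, COP_R = Q_C/W = Q_H/W − 1.
COP_R = 7.17 − 1 = 6.17.

6.170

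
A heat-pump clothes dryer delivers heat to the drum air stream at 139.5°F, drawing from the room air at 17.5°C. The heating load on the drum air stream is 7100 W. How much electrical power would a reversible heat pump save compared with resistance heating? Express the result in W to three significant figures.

In absolute terms T_C = 290.65 K and T_H = 332.87 K, so ΔT = 42.22 K.
COP_Carnot = T_H/ΔT = 332.87/42.22 = 7.884.
Resistance heating needs Ẇ_res = Q̇_H = 7100 W; the reversible heat pump needs only Ẇ_hp = Q̇_H/COP = 900.6 W.
Saving = 7100 − 900.6 = 6199 W.

6200 W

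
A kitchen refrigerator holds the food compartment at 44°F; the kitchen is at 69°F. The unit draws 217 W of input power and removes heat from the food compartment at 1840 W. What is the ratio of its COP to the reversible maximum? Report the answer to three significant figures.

0.421

COP_actual = Q̇_C/Ẇ = 1840/217.0 = 8.479.
In absolute terms T_C = 279.82 K and T_H = 293.71 K, so ΔT = 13.89 K.
COP_Carnot = T_C/ΔT = 279.82/13.89 = 20.15.
η_II = COP_actual/COP_Carnot = 8.479/20.15 = 0.4209.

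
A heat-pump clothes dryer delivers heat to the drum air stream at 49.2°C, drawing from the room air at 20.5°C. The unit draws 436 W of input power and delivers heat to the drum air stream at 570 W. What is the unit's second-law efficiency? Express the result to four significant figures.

COP_actual = Q̇_H/Ẇ = 570.0/436.0 = 1.307.
In absolute terms T_C = 293.65 K and T_H = 322.35 K, so ΔT = 28.70 K.
COP_Carnot = T_H/ΔT = 322.35/28.70 = 11.23.
η_II = COP_actual/COP_Carnot = 1.307/11.23 = 0.1164.

0.1164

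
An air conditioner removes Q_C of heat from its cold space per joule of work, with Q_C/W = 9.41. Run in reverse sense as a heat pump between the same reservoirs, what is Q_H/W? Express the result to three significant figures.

The first law on one cycle gives Q_H = Q_C + W, so Q_H/W = Q_C/W + 1.
COP_HP = COP_R + 1 = 9.41 + 1 = 10.41.

10.4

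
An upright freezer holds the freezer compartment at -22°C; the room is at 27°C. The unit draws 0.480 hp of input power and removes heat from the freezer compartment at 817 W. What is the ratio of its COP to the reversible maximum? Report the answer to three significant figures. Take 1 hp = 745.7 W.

0.445

Converting, Q̇_C = 817.0 W = 1.096 hp, so COP_actual = Q̇_C/Ẇ = 1.096/0.4800 = 2.283.
In absolute terms T_C = 251.15 K and T_H = 300.15 K, so ΔT = 49.00 K.
COP_Carnot = T_C/ΔT = 251.15/49.00 = 5.126.
η_II = COP_actual/COP_Carnot = 2.283/5.126 = 0.4453.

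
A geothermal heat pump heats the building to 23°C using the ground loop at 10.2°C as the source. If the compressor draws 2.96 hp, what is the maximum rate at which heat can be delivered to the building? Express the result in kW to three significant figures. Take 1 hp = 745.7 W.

51.1 kW

In absolute terms T_C = 283.35 K and T_H = 296.15 K, so ΔT = 12.80 K.
COP_Carnot = T_H/ΔT = 296.15/12.80 = 23.14.
Q̇_max = COP_Carnot × Ẇ = 23.14 × 2.960 hp = 68.48 hp = 51.07 kW.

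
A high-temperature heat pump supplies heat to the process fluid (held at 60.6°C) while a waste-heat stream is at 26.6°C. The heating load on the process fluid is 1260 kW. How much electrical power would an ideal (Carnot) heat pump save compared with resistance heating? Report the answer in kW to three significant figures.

In absolute terms T_C = 299.75 K and T_H = 333.75 K, so ΔT = 34.00 K.
COP_Carnot = T_H/ΔT = 333.75/34.00 = 9.816.
Resistance heating needs Ẇ_res = Q̇_H = 1260 kW; the reversible heat pump needs only Ẇ_hp = Q̇_H/COP = 128.4 kW.
Saving = 1260 − 128.4 = 1132 kW.

1130 kW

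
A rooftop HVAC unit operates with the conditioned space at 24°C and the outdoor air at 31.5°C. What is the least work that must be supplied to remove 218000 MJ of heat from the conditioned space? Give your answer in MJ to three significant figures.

5500 MJ

In absolute terms T_C = 297.15 K and T_H = 304.65 K, so ΔT = 7.500 K.
The reversible limit is COP_R = T_C/ΔT = 39.62, so W_min = Q_C/COP = Q_C·ΔT/T_C.
W_min = 218000 × 7.500/297.15 = 5502 MJ.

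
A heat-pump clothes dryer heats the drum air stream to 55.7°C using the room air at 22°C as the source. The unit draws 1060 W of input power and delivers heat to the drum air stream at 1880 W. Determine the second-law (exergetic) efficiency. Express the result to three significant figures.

COP_actual = Q̇_H/Ẇ = 1880/1060 = 1.774.
In absolute terms T_C = 295.15 K and T_H = 328.85 K, so ΔT = 33.70 K.
COP_Carnot = T_H/ΔT = 328.85/33.70 = 9.758.
η_II = COP_actual/COP_Carnot = 1.774/9.758 = 0.1818.

0.182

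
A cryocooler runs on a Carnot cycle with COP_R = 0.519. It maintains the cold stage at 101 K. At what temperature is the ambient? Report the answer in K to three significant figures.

COP_R = T_C/(T_H − T_C) gives T_H − T_C = T_C/COP.
With T_C = 101.00 K, T_H = 101.00 × (1 + 1/0.519) = 295.61 K.

296 K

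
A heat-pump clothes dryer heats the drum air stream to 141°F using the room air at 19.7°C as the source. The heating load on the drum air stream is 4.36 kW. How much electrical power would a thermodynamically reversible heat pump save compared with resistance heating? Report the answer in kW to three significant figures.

3.83 kW

In absolute terms T_C = 292.85 K and T_H = 333.71 K, so ΔT = 40.86 K.
COP_Carnot = T_H/ΔT = 333.71/40.86 = 8.168.
Resistance heating needs Ẇ_res = Q̇_H = 4.360 kW; the reversible heat pump needs only Ẇ_hp = Q̇_H/COP = 0.5338 kW.
Saving = 4.360 − 0.5338 = 3.826 kW.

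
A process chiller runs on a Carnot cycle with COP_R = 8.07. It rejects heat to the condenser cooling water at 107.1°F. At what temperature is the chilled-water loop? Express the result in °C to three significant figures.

7.01 °C

For a Carnot refrigerator COP_R = T_C/(T_H − T_C), so T_C = COP·T_H/(1 + COP).
With T_H = 314.87 K, T_C = 8.07 × 314.87/9.070 = 280.16 K.
Converting, 280.16 K = 7.01°C.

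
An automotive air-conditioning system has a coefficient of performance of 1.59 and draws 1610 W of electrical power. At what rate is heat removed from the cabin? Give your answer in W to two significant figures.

Q̇_C = COP × Ẇ = 1.59 × 1610 = 2560 W.

2600 W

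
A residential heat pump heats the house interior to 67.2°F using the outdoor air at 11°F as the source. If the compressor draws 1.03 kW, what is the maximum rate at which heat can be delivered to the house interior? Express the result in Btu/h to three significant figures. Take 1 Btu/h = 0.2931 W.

In absolute terms T_C = 261.48 K and T_H = 292.71 K, so ΔT = 31.22 K.
COP_Carnot = T_H/ΔT = 292.71/31.22 = 9.375.
Q̇_max = COP_Carnot × Ẇ = 9.375 × 1.030 kW = 9.656 kW = 32940 Btu/h.

32900 Btu/h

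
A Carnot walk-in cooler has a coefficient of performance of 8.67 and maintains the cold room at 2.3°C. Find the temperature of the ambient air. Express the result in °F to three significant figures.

93.3 °F

COP_R = T_C/(T_H − T_C) gives T_H − T_C = T_C/COP.
With T_C = 275.45 K, T_H = 275.45 × (1 + 1/8.67) = 307.22 K.
Converting, 307.22 K = 93.33°F.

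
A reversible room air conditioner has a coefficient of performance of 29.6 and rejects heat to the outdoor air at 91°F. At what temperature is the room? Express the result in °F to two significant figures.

73 °F

For a Carnot refrigerator COP_R = T_C/(T_H − T_C), so T_C = COP·T_H/(1 + COP).
With T_H = 305.93 K, T_C = 29.6 × 305.93/30.60 = 295.93 K.
Converting, 295.93 K = 73.00°F.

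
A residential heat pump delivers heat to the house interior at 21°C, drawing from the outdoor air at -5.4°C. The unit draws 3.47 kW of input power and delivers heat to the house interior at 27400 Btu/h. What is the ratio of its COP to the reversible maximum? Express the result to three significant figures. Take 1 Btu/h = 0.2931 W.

0.208

Converting, Q̇_H = 27400 Btu/h = 8.031 kW, so COP_actual = Q̇_H/Ẇ = 8.031/3.470 = 2.314.
In absolute terms T_C = 267.75 K and T_H = 294.15 K, so ΔT = 26.40 K.
COP_Carnot = T_H/ΔT = 294.15/26.40 = 11.14.
η_II = COP_actual/COP_Carnot = 2.314/11.14 = 0.2077.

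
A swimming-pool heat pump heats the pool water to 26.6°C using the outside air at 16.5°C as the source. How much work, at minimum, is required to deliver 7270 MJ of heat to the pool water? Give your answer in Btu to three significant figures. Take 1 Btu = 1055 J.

232000 Btu

In absolute terms T_C = 289.65 K and T_H = 299.75 K, so ΔT = 10.10 K.
The reversible limit is COP_HP = T_H/ΔT = 29.68, so W_min = Q_H/COP = Q_H·ΔT/T_H.
W_min = 7270 × 10.10/299.75 = 245.0 MJ = 232200 Btu.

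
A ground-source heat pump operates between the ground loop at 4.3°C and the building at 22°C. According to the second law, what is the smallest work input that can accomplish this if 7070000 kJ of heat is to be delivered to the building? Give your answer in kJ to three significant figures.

424000 kJ

In absolute terms T_C = 277.45 K and T_H = 295.15 K, so ΔT = 17.70 K.
The reversible limit is COP_HP = T_H/ΔT = 16.68, so W_min = Q_H/COP = Q_H·ΔT/T_H.
W_min = 7070000 × 17.70/295.15 = 424000 kJ.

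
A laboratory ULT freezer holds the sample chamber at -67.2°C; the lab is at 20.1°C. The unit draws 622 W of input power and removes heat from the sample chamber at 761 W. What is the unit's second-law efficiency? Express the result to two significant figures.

COP_actual = Q̇_C/Ẇ = 761.0/622.0 = 1.223.
In absolute terms T_C = 205.95 K and T_H = 293.25 K, so ΔT = 87.30 K.
COP_Carnot = T_C/ΔT = 205.95/87.30 = 2.359.
η_II = COP_actual/COP_Carnot = 1.223/2.359 = 0.5186.

0.52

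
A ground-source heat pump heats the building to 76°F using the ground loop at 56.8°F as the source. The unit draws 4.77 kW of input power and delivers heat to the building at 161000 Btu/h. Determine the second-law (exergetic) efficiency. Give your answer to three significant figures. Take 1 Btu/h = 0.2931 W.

0.355

Converting, Q̇_H = 161000 Btu/h = 47.19 kW, so COP_actual = Q̇_H/Ẇ = 47.19/4.770 = 9.893.
In absolute terms T_C = 286.93 K and T_H = 297.59 K, so ΔT = 10.67 K.
COP_Carnot = T_H/ΔT = 297.59/10.67 = 27.90.
η_II = COP_actual/COP_Carnot = 9.893/27.90 = 0.3546.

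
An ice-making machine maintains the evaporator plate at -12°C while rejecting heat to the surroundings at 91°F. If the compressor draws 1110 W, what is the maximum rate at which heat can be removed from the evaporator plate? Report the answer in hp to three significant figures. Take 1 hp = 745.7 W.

In absolute terms T_C = 261.15 K and T_H = 305.93 K, so ΔT = 44.78 K.
COP_Carnot = T_C/ΔT = 261.15/44.78 = 5.832.
Q̇_max = COP_Carnot × Ẇ = 5.832 × 1110 W = 6474 W = 8.681 hp.

8.68 hp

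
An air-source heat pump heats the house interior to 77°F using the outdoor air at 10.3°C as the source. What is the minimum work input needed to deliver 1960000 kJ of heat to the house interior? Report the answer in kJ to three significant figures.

In absolute terms T_C = 283.45 K and T_H = 298.15 K, so ΔT = 14.70 K.
The reversible limit is COP_HP = T_H/ΔT = 20.28, so W_min = Q_H/COP = Q_H·ΔT/T_H.
W_min = 1960000 × 14.70/298.15 = 96640 kJ.

96600 kJ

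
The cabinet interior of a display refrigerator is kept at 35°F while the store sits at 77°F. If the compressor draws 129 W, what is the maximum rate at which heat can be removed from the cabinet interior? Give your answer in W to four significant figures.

In absolute terms T_C = 274.82 K and T_H = 298.15 K, so ΔT = 23.33 K.
COP_Carnot = T_C/ΔT = 274.82/23.33 = 11.78.
Q̇_max = COP_Carnot × Ẇ = 11.78 × 129.0 W = 1519 W.

1519 W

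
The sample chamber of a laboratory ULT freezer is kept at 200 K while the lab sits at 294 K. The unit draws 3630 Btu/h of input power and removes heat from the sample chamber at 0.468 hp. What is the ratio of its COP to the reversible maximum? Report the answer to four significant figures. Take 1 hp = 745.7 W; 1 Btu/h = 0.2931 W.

0.1542

Converting, Q̇_C = 0.4680 hp = 1191 Btu/h, so COP_actual = Q̇_C/Ẇ = 1191/3630 = 0.3280.
The reservoir spacing is ΔT = 294 − 200 = 94.00 K.
COP_Carnot = T_C/ΔT = 200.00/94.00 = 2.128.
η_II = COP_actual/COP_Carnot = 0.3280/2.128 = 0.1542.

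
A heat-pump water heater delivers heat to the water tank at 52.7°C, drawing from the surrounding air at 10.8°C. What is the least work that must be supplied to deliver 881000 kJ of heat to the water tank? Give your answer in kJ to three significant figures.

113000 kJ

In absolute terms T_C = 283.95 K and T_H = 325.85 K, so ΔT = 41.90 K.
The reversible limit is COP_HP = T_H/ΔT = 7.777, so W_min = Q_H/COP = Q_H·ΔT/T_H.
W_min = 881000 × 41.90/325.85 = 113300 kJ.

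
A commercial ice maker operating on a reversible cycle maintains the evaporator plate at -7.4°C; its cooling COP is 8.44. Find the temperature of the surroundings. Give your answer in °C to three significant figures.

24.1 °C

COP_R = T_C/(T_H − T_C) gives T_H − T_C = T_C/COP.
With T_C = 265.75 K, T_H = 265.75 × (1 + 1/8.44) = 297.24 K.
Converting, 297.24 K = 24.09°C.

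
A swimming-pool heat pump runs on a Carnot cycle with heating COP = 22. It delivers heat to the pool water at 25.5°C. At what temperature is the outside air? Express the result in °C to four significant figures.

11.93 °C

COP_HP = T_H/(T_H − T_C) gives T_H − T_C = T_H/COP.
With T_H = 298.65 K, T_C = 298.65 × (1 − 1/22) = 285.07 K.
Converting, 285.07 K = 11.93°C.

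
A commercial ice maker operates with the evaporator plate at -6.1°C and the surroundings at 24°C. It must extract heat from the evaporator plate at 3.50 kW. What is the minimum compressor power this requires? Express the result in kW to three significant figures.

0.394 kW

In absolute terms T_C = 267.05 K and T_H = 297.15 K, so ΔT = 30.10 K.
COP_Carnot = T_C/ΔT = 267.05/30.10 = 8.872.
Ẇ_min = Q̇/COP_Carnot = 3.500/8.872 = 0.3945 kW.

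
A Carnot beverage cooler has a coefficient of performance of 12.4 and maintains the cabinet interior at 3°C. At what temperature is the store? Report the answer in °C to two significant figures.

25 °C

COP_R = T_C/(T_H − T_C) gives T_H − T_C = T_C/COP.
With T_C = 276.15 K, T_H = 276.15 × (1 + 1/12.4) = 298.42 K.
Converting, 298.42 K = 25.27°C.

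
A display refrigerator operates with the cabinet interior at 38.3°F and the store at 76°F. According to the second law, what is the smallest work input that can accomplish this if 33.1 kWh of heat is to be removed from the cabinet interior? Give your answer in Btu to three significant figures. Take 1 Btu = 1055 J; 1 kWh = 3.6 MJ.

In absolute terms T_C = 276.65 K and T_H = 297.59 K, so ΔT = 20.94 K.
The reversible limit is COP_R = T_C/ΔT = 13.21, so W_min = Q_C/COP = Q_C·ΔT/T_C.
W_min = 33.10 × 20.94/276.65 = 2.506 kWh = 8551 Btu.

8550 Btu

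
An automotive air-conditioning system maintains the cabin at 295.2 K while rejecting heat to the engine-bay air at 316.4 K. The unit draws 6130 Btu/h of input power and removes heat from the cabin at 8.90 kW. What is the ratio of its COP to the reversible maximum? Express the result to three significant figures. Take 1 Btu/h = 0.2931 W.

0.356

Converting, Q̇_C = 8.900 kW = 30370 Btu/h, so COP_actual = Q̇_C/Ẇ = 30370/6130 = 4.954.
The reservoir spacing is ΔT = 316.4 − 295.2 = 21.20 K.
COP_Carnot = T_C/ΔT = 295.20/21.20 = 13.92.
η_II = COP_actual/COP_Carnot = 4.954/13.92 = 0.3557.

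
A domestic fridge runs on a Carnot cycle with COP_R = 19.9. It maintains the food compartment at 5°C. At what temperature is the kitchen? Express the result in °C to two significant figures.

19 °C

COP_R = T_C/(T_H − T_C) gives T_H − T_C = T_C/COP.
With T_C = 278.15 K, T_H = 278.15 × (1 + 1/19.9) = 292.13 K.
Converting, 292.13 K = 18.98°C.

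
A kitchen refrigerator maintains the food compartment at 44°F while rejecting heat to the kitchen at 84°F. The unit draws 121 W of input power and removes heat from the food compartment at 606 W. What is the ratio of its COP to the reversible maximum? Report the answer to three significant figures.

0.398

COP_actual = Q̇_C/Ẇ = 606.0/121.0 = 5.008.
In absolute terms T_C = 279.82 K and T_H = 302.04 K, so ΔT = 22.22 K.
COP_Carnot = T_C/ΔT = 279.82/22.22 = 12.59.
η_II = COP_actual/COP_Carnot = 5.008/12.59 = 0.3977.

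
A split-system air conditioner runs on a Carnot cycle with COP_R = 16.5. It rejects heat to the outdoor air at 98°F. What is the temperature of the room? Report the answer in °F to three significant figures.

66.1 °F

For a Carnot refrigerator COP_R = T_C/(T_H − T_C), so T_C = COP·T_H/(1 + COP).
With T_H = 309.82 K, T_C = 16.5 × 309.82/17.50 = 292.11 K.
Converting, 292.11 K = 66.13°F.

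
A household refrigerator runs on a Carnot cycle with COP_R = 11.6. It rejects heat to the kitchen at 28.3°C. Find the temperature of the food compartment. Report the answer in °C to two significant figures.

4.4 °C

For a Carnot refrigerator COP_R = T_C/(T_H − T_C), so T_C = COP·T_H/(1 + COP).
With T_H = 301.45 K, T_C = 11.6 × 301.45/12.60 = 277.53 K.
Converting, 277.53 K = 4.38°C.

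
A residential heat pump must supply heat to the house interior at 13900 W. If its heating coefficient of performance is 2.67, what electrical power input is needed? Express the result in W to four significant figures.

5206 W

Ẇ = Q̇_H/COP_HP = 13900/2.67 = 5206 W.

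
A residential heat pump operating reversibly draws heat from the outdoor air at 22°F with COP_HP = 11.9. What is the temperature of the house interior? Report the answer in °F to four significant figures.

66.19 °F

COP_HP = T_H/(T_H − T_C) rearranges to T_H = COP·T_C/(COP − 1).
With T_C = 267.59 K, T_H = 11.9 × 267.59/10.90 = 292.14 K.
Converting, 292.14 K = 66.19°F.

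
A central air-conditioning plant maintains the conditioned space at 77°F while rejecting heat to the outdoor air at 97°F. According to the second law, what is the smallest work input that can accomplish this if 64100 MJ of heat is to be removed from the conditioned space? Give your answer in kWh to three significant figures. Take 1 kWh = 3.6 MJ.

In absolute terms T_C = 298.15 K and T_H = 309.26 K, so ΔT = 11.11 K.
The reversible limit is COP_R = T_C/ΔT = 26.83, so W_min = Q_C/COP = Q_C·ΔT/T_C.
W_min = 64100 × 11.11/298.15 = 2389 MJ = 663.6 kWh.

664 kWh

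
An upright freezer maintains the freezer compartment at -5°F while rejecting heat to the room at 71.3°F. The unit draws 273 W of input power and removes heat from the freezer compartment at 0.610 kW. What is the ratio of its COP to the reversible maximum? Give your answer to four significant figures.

Converting, Q̇_C = 0.6100 kW = 610.0 W, so COP_actual = Q̇_C/Ẇ = 610.0/273.0 = 2.234.
In absolute terms T_C = 252.59 K and T_H = 294.98 K, so ΔT = 42.39 K.
COP_Carnot = T_C/ΔT = 252.59/42.39 = 5.959.
η_II = COP_actual/COP_Carnot = 2.234/5.959 = 0.3750.

0.3750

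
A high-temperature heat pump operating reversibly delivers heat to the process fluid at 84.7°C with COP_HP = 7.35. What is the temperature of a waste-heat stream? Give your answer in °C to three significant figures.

COP_HP = T_H/(T_H − T_C) gives T_H − T_C = T_H/COP.
With T_H = 357.85 K, T_C = 357.85 × (1 − 1/7.35) = 309.16 K.
Converting, 309.16 K = 36.01°C.

36.0 °C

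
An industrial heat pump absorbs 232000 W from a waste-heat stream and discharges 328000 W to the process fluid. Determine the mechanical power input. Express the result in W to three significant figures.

For a cyclic device the first law requires Q̇_H = Q̇_C + Ẇ.
Ẇ = Q̇_H − Q̇_C = 96000 W.

96000 W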